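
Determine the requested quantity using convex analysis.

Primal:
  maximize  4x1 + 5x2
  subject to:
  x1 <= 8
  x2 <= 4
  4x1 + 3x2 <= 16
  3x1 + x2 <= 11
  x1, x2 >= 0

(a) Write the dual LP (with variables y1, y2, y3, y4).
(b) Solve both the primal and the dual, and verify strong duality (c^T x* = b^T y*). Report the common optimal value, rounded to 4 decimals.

The standard primal-dual pair for 'max c^T x s.t. A x <= b, x >= 0' is:
  Dual:  min b^T y  s.t.  A^T y >= c,  y >= 0.

So the dual LP is:
  minimize  8y1 + 4y2 + 16y3 + 11y4
  subject to:
    y1 + 4y3 + 3y4 >= 4
    y2 + 3y3 + y4 >= 5
    y1, y2, y3, y4 >= 0

Solving the primal: x* = (1, 4).
  primal value c^T x* = 24.
Solving the dual: y* = (0, 2, 1, 0).
  dual value b^T y* = 24.
Strong duality: c^T x* = b^T y*. Confirmed.

24


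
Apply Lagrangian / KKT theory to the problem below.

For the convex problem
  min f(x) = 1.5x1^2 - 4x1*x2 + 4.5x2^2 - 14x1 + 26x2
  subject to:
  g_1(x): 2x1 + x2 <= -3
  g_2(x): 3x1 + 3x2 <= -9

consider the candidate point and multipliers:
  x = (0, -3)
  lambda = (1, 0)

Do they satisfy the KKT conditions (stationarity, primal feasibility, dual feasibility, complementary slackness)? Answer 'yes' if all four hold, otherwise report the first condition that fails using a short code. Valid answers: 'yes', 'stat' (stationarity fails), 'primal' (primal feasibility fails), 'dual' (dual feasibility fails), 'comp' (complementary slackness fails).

Gradient of f: grad f(x) = Q x + c = (-2, -1)
Constraint values g_i(x) = a_i^T x - b_i:
  g_1((0, -3)) = 0
  g_2((0, -3)) = 0
Stationarity residual: grad f(x) + sum_i lambda_i a_i = (0, 0)
  -> stationarity OK
Primal feasibility (all g_i <= 0): OK
Dual feasibility (all lambda_i >= 0): OK
Complementary slackness (lambda_i * g_i(x) = 0 for all i): OK

Verdict: yes, KKT holds.

yes


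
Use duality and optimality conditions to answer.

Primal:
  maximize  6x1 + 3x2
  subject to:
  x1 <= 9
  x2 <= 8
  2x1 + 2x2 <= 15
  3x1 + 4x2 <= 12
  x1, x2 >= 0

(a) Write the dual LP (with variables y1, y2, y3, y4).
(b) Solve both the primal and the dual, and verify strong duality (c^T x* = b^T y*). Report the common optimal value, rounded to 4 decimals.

The standard primal-dual pair for 'max c^T x s.t. A x <= b, x >= 0' is:
  Dual:  min b^T y  s.t.  A^T y >= c,  y >= 0.

So the dual LP is:
  minimize  9y1 + 8y2 + 15y3 + 12y4
  subject to:
    y1 + 2y3 + 3y4 >= 6
    y2 + 2y3 + 4y4 >= 3
    y1, y2, y3, y4 >= 0

Solving the primal: x* = (4, 0).
  primal value c^T x* = 24.
Solving the dual: y* = (0, 0, 0, 2).
  dual value b^T y* = 24.
Strong duality: c^T x* = b^T y*. Confirmed.

24


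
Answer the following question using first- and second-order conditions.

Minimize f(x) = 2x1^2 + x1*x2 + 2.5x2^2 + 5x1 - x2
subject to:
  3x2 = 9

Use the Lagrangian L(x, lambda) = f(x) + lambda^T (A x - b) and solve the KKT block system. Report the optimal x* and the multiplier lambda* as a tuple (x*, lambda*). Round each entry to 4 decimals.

Form the Lagrangian:
  L(x, lambda) = (1/2) x^T Q x + c^T x + lambda^T (A x - b)
Stationarity (grad_x L = 0): Q x + c + A^T lambda = 0.
Primal feasibility: A x = b.

This gives the KKT block system:
  [ Q   A^T ] [ x     ]   [-c ]
  [ A    0  ] [ lambda ] = [ b ]

Solving the linear system:
  x*      = (-2, 3)
  lambda* = (-4)
  f(x*)   = 11.5

x* = (-2, 3), lambda* = (-4)


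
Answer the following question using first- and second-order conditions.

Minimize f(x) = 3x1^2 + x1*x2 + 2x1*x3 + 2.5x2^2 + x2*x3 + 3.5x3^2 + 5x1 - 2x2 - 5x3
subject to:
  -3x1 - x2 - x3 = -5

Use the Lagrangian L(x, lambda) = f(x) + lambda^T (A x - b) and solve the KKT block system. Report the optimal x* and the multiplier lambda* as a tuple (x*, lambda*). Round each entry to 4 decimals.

Form the Lagrangian:
  L(x, lambda) = (1/2) x^T Q x + c^T x + lambda^T (A x - b)
Stationarity (grad_x L = 0): Q x + c + A^T lambda = 0.
Primal feasibility: A x = b.

This gives the KKT block system:
  [ Q   A^T ] [ x     ]   [-c ]
  [ A    0  ] [ lambda ] = [ b ]

Solving the linear system:
  x*      = (1.0356, 0.9395, 0.9537)
  lambda* = (4.6868)
  f(x*)   = 10.9822

x* = (1.0356, 0.9395, 0.9537), lambda* = (4.6868)


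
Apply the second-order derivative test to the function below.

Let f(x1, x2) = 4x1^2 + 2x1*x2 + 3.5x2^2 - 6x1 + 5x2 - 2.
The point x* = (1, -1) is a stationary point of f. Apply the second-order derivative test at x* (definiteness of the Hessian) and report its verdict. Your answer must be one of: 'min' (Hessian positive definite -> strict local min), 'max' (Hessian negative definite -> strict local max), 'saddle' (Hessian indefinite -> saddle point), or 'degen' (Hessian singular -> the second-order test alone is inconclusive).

Compute the Hessian H = grad^2 f:
  H = [[8, 2], [2, 7]]
Verify stationarity: grad f(x*) = H x* + g = (0, 0).
Eigenvalues of H: 5.4384, 9.5616.
Both eigenvalues > 0, so H is positive definite -> x* is a strict local min.

min


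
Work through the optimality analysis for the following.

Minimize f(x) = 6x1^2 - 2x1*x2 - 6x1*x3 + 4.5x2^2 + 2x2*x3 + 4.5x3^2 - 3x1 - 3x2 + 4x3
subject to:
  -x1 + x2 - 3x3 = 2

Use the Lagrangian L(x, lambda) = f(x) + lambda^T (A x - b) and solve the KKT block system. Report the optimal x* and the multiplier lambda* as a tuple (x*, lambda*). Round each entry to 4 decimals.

Form the Lagrangian:
  L(x, lambda) = (1/2) x^T Q x + c^T x + lambda^T (A x - b)
Stationarity (grad_x L = 0): Q x + c + A^T lambda = 0.
Primal feasibility: A x = b.

This gives the KKT block system:
  [ Q   A^T ] [ x     ]   [-c ]
  [ A    0  ] [ lambda ] = [ b ]

Solving the linear system:
  x*      = (0.0588, 0.4706, -0.5294)
  lambda* = (-0.0588)
  f(x*)   = -1.7941

x* = (0.0588, 0.4706, -0.5294), lambda* = (-0.0588)


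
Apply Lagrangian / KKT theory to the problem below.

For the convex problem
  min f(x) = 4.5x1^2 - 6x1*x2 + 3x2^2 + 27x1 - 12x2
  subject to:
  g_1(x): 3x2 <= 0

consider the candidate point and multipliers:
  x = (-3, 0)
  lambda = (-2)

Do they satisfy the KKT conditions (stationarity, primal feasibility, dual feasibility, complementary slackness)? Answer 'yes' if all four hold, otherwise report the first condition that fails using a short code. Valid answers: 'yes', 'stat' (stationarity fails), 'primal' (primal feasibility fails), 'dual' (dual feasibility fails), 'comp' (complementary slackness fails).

Gradient of f: grad f(x) = Q x + c = (0, 6)
Constraint values g_i(x) = a_i^T x - b_i:
  g_1((-3, 0)) = 0
Stationarity residual: grad f(x) + sum_i lambda_i a_i = (0, 0)
  -> stationarity OK
Primal feasibility (all g_i <= 0): OK
Dual feasibility (all lambda_i >= 0): FAILS
Complementary slackness (lambda_i * g_i(x) = 0 for all i): OK

Verdict: the first failing condition is dual_feasibility -> dual.

dual


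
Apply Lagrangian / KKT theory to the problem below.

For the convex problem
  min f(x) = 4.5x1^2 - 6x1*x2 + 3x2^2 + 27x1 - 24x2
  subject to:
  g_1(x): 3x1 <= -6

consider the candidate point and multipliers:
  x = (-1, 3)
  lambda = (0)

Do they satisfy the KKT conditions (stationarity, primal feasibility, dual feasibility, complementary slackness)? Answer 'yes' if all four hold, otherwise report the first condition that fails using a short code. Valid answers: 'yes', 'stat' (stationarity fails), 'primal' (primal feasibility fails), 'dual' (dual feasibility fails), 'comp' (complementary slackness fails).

Gradient of f: grad f(x) = Q x + c = (0, 0)
Constraint values g_i(x) = a_i^T x - b_i:
  g_1((-1, 3)) = 3
Stationarity residual: grad f(x) + sum_i lambda_i a_i = (0, 0)
  -> stationarity OK
Primal feasibility (all g_i <= 0): FAILS
Dual feasibility (all lambda_i >= 0): OK
Complementary slackness (lambda_i * g_i(x) = 0 for all i): OK

Verdict: the first failing condition is primal_feasibility -> primal.

primal


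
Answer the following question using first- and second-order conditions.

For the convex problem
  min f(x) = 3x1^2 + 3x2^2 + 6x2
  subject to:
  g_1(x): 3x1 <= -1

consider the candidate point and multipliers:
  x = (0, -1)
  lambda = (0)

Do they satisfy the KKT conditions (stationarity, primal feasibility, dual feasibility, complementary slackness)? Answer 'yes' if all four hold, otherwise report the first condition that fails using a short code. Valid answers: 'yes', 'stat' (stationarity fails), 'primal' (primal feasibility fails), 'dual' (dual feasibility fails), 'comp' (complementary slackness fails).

Gradient of f: grad f(x) = Q x + c = (0, 0)
Constraint values g_i(x) = a_i^T x - b_i:
  g_1((0, -1)) = 1
Stationarity residual: grad f(x) + sum_i lambda_i a_i = (0, 0)
  -> stationarity OK
Primal feasibility (all g_i <= 0): FAILS
Dual feasibility (all lambda_i >= 0): OK
Complementary slackness (lambda_i * g_i(x) = 0 for all i): OK

Verdict: the first failing condition is primal_feasibility -> primal.

primal


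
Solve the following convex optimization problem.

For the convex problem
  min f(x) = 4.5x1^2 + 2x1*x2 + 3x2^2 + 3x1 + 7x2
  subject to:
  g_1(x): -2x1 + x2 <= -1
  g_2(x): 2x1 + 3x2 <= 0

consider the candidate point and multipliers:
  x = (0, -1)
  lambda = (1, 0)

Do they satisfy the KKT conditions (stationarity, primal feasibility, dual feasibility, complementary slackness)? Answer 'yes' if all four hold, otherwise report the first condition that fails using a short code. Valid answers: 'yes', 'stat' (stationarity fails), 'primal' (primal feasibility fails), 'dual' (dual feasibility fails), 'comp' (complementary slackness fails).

Gradient of f: grad f(x) = Q x + c = (1, 1)
Constraint values g_i(x) = a_i^T x - b_i:
  g_1((0, -1)) = 0
  g_2((0, -1)) = -3
Stationarity residual: grad f(x) + sum_i lambda_i a_i = (-1, 2)
  -> stationarity FAILS
Primal feasibility (all g_i <= 0): OK
Dual feasibility (all lambda_i >= 0): OK
Complementary slackness (lambda_i * g_i(x) = 0 for all i): OK

Verdict: the first failing condition is stationarity -> stat.

stat


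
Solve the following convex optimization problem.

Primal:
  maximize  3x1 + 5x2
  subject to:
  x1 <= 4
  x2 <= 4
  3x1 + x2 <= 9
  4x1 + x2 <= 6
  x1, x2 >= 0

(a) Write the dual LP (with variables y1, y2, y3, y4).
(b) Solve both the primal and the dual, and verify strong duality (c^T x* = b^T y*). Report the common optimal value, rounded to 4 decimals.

The standard primal-dual pair for 'max c^T x s.t. A x <= b, x >= 0' is:
  Dual:  min b^T y  s.t.  A^T y >= c,  y >= 0.

So the dual LP is:
  minimize  4y1 + 4y2 + 9y3 + 6y4
  subject to:
    y1 + 3y3 + 4y4 >= 3
    y2 + y3 + y4 >= 5
    y1, y2, y3, y4 >= 0

Solving the primal: x* = (0.5, 4).
  primal value c^T x* = 21.5.
Solving the dual: y* = (0, 4.25, 0, 0.75).
  dual value b^T y* = 21.5.
Strong duality: c^T x* = b^T y*. Confirmed.

21.5


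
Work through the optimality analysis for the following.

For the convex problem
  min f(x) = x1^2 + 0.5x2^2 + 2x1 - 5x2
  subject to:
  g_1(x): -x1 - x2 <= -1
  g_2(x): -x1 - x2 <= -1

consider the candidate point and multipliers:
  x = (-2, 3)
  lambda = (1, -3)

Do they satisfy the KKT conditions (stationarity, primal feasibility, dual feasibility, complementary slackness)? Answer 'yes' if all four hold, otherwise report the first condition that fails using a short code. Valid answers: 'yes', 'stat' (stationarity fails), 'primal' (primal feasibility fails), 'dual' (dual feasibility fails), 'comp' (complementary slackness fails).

Gradient of f: grad f(x) = Q x + c = (-2, -2)
Constraint values g_i(x) = a_i^T x - b_i:
  g_1((-2, 3)) = 0
  g_2((-2, 3)) = 0
Stationarity residual: grad f(x) + sum_i lambda_i a_i = (0, 0)
  -> stationarity OK
Primal feasibility (all g_i <= 0): OK
Dual feasibility (all lambda_i >= 0): FAILS
Complementary slackness (lambda_i * g_i(x) = 0 for all i): OK

Verdict: the first failing condition is dual_feasibility -> dual.

dual


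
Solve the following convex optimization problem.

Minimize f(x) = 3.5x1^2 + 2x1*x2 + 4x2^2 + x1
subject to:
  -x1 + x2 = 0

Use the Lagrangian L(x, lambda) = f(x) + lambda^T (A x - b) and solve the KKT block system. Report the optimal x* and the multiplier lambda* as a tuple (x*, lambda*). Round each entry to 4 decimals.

Form the Lagrangian:
  L(x, lambda) = (1/2) x^T Q x + c^T x + lambda^T (A x - b)
Stationarity (grad_x L = 0): Q x + c + A^T lambda = 0.
Primal feasibility: A x = b.

This gives the KKT block system:
  [ Q   A^T ] [ x     ]   [-c ]
  [ A    0  ] [ lambda ] = [ b ]

Solving the linear system:
  x*      = (-0.0526, -0.0526)
  lambda* = (0.5263)
  f(x*)   = -0.0263

x* = (-0.0526, -0.0526), lambda* = (0.5263)


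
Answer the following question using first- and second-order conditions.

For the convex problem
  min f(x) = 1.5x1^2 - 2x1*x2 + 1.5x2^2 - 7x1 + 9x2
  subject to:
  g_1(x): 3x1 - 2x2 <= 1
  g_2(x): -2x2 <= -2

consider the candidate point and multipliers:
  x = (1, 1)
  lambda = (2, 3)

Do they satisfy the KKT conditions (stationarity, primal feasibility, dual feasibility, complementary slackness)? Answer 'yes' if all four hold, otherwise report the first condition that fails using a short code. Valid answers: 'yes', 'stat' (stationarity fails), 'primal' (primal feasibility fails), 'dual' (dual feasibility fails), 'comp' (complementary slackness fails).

Gradient of f: grad f(x) = Q x + c = (-6, 10)
Constraint values g_i(x) = a_i^T x - b_i:
  g_1((1, 1)) = 0
  g_2((1, 1)) = 0
Stationarity residual: grad f(x) + sum_i lambda_i a_i = (0, 0)
  -> stationarity OK
Primal feasibility (all g_i <= 0): OK
Dual feasibility (all lambda_i >= 0): OK
Complementary slackness (lambda_i * g_i(x) = 0 for all i): OK

Verdict: yes, KKT holds.

yes


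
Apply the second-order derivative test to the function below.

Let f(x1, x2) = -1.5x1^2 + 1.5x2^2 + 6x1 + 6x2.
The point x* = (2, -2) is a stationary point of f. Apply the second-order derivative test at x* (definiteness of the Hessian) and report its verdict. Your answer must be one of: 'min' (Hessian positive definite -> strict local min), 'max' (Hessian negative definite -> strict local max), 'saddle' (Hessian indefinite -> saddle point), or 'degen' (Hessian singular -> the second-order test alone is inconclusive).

Compute the Hessian H = grad^2 f:
  H = [[-3, 0], [0, 3]]
Verify stationarity: grad f(x*) = H x* + g = (0, 0).
Eigenvalues of H: -3, 3.
Eigenvalues have mixed signs, so H is indefinite -> x* is a saddle point.

saddle


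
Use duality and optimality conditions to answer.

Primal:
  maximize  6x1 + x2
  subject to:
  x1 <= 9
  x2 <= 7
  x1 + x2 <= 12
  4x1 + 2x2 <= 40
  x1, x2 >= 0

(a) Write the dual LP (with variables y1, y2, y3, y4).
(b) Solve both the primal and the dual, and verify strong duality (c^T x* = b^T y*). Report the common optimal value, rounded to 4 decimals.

The standard primal-dual pair for 'max c^T x s.t. A x <= b, x >= 0' is:
  Dual:  min b^T y  s.t.  A^T y >= c,  y >= 0.

So the dual LP is:
  minimize  9y1 + 7y2 + 12y3 + 40y4
  subject to:
    y1 + y3 + 4y4 >= 6
    y2 + y3 + 2y4 >= 1
    y1, y2, y3, y4 >= 0

Solving the primal: x* = (9, 2).
  primal value c^T x* = 56.
Solving the dual: y* = (4, 0, 0, 0.5).
  dual value b^T y* = 56.
Strong duality: c^T x* = b^T y*. Confirmed.

56


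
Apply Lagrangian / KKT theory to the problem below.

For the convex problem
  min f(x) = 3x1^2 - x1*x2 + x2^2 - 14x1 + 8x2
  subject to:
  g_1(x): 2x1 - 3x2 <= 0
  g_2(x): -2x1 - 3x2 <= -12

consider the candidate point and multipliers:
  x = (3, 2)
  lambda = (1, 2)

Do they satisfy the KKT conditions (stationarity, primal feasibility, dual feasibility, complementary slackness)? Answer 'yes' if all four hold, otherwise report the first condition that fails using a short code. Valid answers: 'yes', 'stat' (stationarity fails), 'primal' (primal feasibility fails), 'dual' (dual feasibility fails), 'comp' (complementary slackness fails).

Gradient of f: grad f(x) = Q x + c = (2, 9)
Constraint values g_i(x) = a_i^T x - b_i:
  g_1((3, 2)) = 0
  g_2((3, 2)) = 0
Stationarity residual: grad f(x) + sum_i lambda_i a_i = (0, 0)
  -> stationarity OK
Primal feasibility (all g_i <= 0): OK
Dual feasibility (all lambda_i >= 0): OK
Complementary slackness (lambda_i * g_i(x) = 0 for all i): OK

Verdict: yes, KKT holds.

yes


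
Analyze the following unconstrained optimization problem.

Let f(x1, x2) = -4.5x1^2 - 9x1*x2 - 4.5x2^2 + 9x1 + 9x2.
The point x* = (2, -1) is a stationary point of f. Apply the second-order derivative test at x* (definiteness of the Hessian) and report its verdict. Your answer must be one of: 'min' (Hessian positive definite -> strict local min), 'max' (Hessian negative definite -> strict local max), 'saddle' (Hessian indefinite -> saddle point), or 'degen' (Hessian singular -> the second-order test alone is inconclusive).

Compute the Hessian H = grad^2 f:
  H = [[-9, -9], [-9, -9]]
Verify stationarity: grad f(x*) = H x* + g = (0, 0).
Eigenvalues of H: -18, 0.
H has a zero eigenvalue (singular; negative semidefinite but not definite), so H is neither positive definite, negative definite, nor indefinite. The second-order test alone is inconclusive -> degen.
(Indeed, f is constant along the null direction of H through x*, so x* is not a strict local extremum.)

degen


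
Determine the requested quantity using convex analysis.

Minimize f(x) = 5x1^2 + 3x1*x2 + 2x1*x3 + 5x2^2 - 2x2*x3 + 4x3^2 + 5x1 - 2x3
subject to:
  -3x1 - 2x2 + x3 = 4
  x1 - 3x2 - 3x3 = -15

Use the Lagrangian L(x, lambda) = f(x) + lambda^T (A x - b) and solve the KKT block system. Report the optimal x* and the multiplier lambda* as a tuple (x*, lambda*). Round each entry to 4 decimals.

Form the Lagrangian:
  L(x, lambda) = (1/2) x^T Q x + c^T x + lambda^T (A x - b)
Stationarity (grad_x L = 0): Q x + c + A^T lambda = 0.
Primal feasibility: A x = b.

This gives the KKT block system:
  [ Q   A^T ] [ x     ]   [-c ]
  [ A    0  ] [ lambda ] = [ b ]

Solving the linear system:
  x*      = (-1.8676, 1.9934, 2.3841)
  lambda* = (0.071, 3.1405)
  f(x*)   = 16.3584

x* = (-1.8676, 1.9934, 2.3841), lambda* = (0.071, 3.1405)


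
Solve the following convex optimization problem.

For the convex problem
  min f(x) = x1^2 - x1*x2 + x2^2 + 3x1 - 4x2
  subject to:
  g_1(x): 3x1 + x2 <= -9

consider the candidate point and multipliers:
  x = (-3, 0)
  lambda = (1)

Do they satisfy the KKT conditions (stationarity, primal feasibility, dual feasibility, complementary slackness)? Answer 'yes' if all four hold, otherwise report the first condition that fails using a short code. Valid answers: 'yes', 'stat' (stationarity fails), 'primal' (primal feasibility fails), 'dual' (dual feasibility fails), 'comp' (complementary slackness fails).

Gradient of f: grad f(x) = Q x + c = (-3, -1)
Constraint values g_i(x) = a_i^T x - b_i:
  g_1((-3, 0)) = 0
Stationarity residual: grad f(x) + sum_i lambda_i a_i = (0, 0)
  -> stationarity OK
Primal feasibility (all g_i <= 0): OK
Dual feasibility (all lambda_i >= 0): OK
Complementary slackness (lambda_i * g_i(x) = 0 for all i): OK

Verdict: yes, KKT holds.

yes


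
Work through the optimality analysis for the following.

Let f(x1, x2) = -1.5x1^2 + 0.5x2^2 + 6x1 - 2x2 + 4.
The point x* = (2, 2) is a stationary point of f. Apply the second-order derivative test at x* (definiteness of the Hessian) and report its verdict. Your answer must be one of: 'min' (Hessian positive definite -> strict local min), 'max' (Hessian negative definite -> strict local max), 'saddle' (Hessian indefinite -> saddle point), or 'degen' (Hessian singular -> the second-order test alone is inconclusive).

Compute the Hessian H = grad^2 f:
  H = [[-3, 0], [0, 1]]
Verify stationarity: grad f(x*) = H x* + g = (0, 0).
Eigenvalues of H: -3, 1.
Eigenvalues have mixed signs, so H is indefinite -> x* is a saddle point.

saddle


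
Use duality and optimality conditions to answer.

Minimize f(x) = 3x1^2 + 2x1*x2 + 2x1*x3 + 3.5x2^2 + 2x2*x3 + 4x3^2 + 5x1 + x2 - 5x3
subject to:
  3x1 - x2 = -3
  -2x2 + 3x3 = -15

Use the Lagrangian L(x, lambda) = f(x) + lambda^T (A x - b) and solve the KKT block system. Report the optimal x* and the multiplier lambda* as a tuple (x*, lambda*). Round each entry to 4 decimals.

Form the Lagrangian:
  L(x, lambda) = (1/2) x^T Q x + c^T x + lambda^T (A x - b)
Stationarity (grad_x L = 0): Q x + c + A^T lambda = 0.
Primal feasibility: A x = b.

This gives the KKT block system:
  [ Q   A^T ] [ x     ]   [-c ]
  [ A    0  ] [ lambda ] = [ b ]

Solving the linear system:
  x*      = (-0.0483, 2.8552, -3.0966)
  lambda* = (-1.4092, 8.0529)
  f(x*)   = 67.331

x* = (-0.0483, 2.8552, -3.0966), lambda* = (-1.4092, 8.0529)


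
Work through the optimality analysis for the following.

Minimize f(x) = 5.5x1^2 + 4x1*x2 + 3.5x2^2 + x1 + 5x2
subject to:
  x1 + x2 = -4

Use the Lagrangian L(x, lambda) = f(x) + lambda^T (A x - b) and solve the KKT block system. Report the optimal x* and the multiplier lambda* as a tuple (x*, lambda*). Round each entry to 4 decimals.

Form the Lagrangian:
  L(x, lambda) = (1/2) x^T Q x + c^T x + lambda^T (A x - b)
Stationarity (grad_x L = 0): Q x + c + A^T lambda = 0.
Primal feasibility: A x = b.

This gives the KKT block system:
  [ Q   A^T ] [ x     ]   [-c ]
  [ A    0  ] [ lambda ] = [ b ]

Solving the linear system:
  x*      = (-0.8, -3.2)
  lambda* = (20.6)
  f(x*)   = 32.8

x* = (-0.8, -3.2), lambda* = (20.6)


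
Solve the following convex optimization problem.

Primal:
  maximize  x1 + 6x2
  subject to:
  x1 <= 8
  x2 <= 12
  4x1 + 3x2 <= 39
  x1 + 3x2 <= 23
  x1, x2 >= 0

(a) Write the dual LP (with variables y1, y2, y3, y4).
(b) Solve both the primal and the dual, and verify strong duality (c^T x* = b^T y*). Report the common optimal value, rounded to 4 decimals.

The standard primal-dual pair for 'max c^T x s.t. A x <= b, x >= 0' is:
  Dual:  min b^T y  s.t.  A^T y >= c,  y >= 0.

So the dual LP is:
  minimize  8y1 + 12y2 + 39y3 + 23y4
  subject to:
    y1 + 4y3 + y4 >= 1
    y2 + 3y3 + 3y4 >= 6
    y1, y2, y3, y4 >= 0

Solving the primal: x* = (0, 7.6667).
  primal value c^T x* = 46.
Solving the dual: y* = (0, 0, 0, 2).
  dual value b^T y* = 46.
Strong duality: c^T x* = b^T y*. Confirmed.

46


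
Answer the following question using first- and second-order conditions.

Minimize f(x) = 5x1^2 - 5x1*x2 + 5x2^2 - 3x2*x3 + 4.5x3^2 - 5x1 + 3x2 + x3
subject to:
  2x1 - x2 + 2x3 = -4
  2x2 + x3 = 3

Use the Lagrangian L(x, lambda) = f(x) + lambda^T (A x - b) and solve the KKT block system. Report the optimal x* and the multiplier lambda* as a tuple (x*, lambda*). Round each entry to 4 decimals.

Form the Lagrangian:
  L(x, lambda) = (1/2) x^T Q x + c^T x + lambda^T (A x - b)
Stationarity (grad_x L = 0): Q x + c + A^T lambda = 0.
Primal feasibility: A x = b.

This gives the KKT block system:
  [ Q   A^T ] [ x     ]   [-c ]
  [ A    0  ] [ lambda ] = [ b ]

Solving the linear system:
  x*      = (-0.4319, 1.8272, -0.6545)
  lambda* = (9.2277, -8.0838)
  f(x*)   = 34.0746

x* = (-0.4319, 1.8272, -0.6545), lambda* = (9.2277, -8.0838)


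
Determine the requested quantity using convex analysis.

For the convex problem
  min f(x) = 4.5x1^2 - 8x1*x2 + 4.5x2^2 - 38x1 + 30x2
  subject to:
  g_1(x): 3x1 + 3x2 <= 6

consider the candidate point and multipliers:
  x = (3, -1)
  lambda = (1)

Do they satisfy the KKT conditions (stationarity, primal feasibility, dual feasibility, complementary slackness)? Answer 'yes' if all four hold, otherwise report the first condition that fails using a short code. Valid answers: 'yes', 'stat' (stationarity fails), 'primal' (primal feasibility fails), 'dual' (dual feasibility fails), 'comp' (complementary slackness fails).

Gradient of f: grad f(x) = Q x + c = (-3, -3)
Constraint values g_i(x) = a_i^T x - b_i:
  g_1((3, -1)) = 0
Stationarity residual: grad f(x) + sum_i lambda_i a_i = (0, 0)
  -> stationarity OK
Primal feasibility (all g_i <= 0): OK
Dual feasibility (all lambda_i >= 0): OK
Complementary slackness (lambda_i * g_i(x) = 0 for all i): OK

Verdict: yes, KKT holds.

yes


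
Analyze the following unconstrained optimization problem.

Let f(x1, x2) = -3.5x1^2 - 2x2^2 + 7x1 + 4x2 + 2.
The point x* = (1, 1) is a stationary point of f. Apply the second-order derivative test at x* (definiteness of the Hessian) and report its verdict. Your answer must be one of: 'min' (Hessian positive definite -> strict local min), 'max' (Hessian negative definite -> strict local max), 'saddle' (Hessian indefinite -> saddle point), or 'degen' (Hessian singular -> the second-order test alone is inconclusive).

Compute the Hessian H = grad^2 f:
  H = [[-7, 0], [0, -4]]
Verify stationarity: grad f(x*) = H x* + g = (0, 0).
Eigenvalues of H: -7, -4.
Both eigenvalues < 0, so H is negative definite -> x* is a strict local max.

max


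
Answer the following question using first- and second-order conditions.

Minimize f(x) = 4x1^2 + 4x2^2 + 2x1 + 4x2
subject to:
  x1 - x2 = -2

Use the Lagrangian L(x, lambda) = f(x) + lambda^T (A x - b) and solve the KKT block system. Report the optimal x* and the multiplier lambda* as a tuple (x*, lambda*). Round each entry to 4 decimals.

Form the Lagrangian:
  L(x, lambda) = (1/2) x^T Q x + c^T x + lambda^T (A x - b)
Stationarity (grad_x L = 0): Q x + c + A^T lambda = 0.
Primal feasibility: A x = b.

This gives the KKT block system:
  [ Q   A^T ] [ x     ]   [-c ]
  [ A    0  ] [ lambda ] = [ b ]

Solving the linear system:
  x*      = (-1.375, 0.625)
  lambda* = (9)
  f(x*)   = 8.875

x* = (-1.375, 0.625), lambda* = (9)


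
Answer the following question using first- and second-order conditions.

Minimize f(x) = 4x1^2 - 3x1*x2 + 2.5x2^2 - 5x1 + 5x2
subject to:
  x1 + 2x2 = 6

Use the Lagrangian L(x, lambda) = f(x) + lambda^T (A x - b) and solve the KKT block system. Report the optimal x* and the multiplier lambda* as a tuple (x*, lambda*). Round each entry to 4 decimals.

Form the Lagrangian:
  L(x, lambda) = (1/2) x^T Q x + c^T x + lambda^T (A x - b)
Stationarity (grad_x L = 0): Q x + c + A^T lambda = 0.
Primal feasibility: A x = b.

This gives the KKT block system:
  [ Q   A^T ] [ x     ]   [-c ]
  [ A    0  ] [ lambda ] = [ b ]

Solving the linear system:
  x*      = (1.9592, 2.0204)
  lambda* = (-4.6122)
  f(x*)   = 13.9898

x* = (1.9592, 2.0204), lambda* = (-4.6122)


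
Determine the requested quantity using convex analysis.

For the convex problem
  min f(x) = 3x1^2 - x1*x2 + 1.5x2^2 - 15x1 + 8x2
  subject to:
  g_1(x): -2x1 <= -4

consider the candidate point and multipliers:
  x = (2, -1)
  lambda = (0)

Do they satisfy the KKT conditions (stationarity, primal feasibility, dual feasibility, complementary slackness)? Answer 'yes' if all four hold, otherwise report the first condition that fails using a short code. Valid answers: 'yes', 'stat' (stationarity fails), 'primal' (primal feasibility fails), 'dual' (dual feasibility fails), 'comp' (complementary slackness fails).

Gradient of f: grad f(x) = Q x + c = (-2, 3)
Constraint values g_i(x) = a_i^T x - b_i:
  g_1((2, -1)) = 0
Stationarity residual: grad f(x) + sum_i lambda_i a_i = (-2, 3)
  -> stationarity FAILS
Primal feasibility (all g_i <= 0): OK
Dual feasibility (all lambda_i >= 0): OK
Complementary slackness (lambda_i * g_i(x) = 0 for all i): OK

Verdict: the first failing condition is stationarity -> stat.

stat


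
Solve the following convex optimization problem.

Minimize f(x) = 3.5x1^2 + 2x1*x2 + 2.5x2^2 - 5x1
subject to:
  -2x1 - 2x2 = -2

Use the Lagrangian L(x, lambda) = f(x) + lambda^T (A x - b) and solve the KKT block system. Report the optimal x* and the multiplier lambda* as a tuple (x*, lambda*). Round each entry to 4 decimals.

Form the Lagrangian:
  L(x, lambda) = (1/2) x^T Q x + c^T x + lambda^T (A x - b)
Stationarity (grad_x L = 0): Q x + c + A^T lambda = 0.
Primal feasibility: A x = b.

This gives the KKT block system:
  [ Q   A^T ] [ x     ]   [-c ]
  [ A    0  ] [ lambda ] = [ b ]

Solving the linear system:
  x*      = (1, 0)
  lambda* = (1)
  f(x*)   = -1.5

x* = (1, 0), lambda* = (1)


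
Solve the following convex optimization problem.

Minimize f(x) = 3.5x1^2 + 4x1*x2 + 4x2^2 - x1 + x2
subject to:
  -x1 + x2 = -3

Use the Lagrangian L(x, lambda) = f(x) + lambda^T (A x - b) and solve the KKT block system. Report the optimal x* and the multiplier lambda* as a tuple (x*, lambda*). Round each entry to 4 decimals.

Form the Lagrangian:
  L(x, lambda) = (1/2) x^T Q x + c^T x + lambda^T (A x - b)
Stationarity (grad_x L = 0): Q x + c + A^T lambda = 0.
Primal feasibility: A x = b.

This gives the KKT block system:
  [ Q   A^T ] [ x     ]   [-c ]
  [ A    0  ] [ lambda ] = [ b ]

Solving the linear system:
  x*      = (1.5652, -1.4348)
  lambda* = (4.2174)
  f(x*)   = 4.8261

x* = (1.5652, -1.4348), lambda* = (4.2174)


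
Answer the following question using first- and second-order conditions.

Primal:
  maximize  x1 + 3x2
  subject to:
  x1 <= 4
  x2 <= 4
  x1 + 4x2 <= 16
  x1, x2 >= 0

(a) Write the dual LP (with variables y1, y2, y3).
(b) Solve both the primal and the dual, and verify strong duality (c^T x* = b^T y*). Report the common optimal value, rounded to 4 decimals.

The standard primal-dual pair for 'max c^T x s.t. A x <= b, x >= 0' is:
  Dual:  min b^T y  s.t.  A^T y >= c,  y >= 0.

So the dual LP is:
  minimize  4y1 + 4y2 + 16y3
  subject to:
    y1 + y3 >= 1
    y2 + 4y3 >= 3
    y1, y2, y3 >= 0

Solving the primal: x* = (4, 3).
  primal value c^T x* = 13.
Solving the dual: y* = (0.25, 0, 0.75).
  dual value b^T y* = 13.
Strong duality: c^T x* = b^T y*. Confirmed.

13


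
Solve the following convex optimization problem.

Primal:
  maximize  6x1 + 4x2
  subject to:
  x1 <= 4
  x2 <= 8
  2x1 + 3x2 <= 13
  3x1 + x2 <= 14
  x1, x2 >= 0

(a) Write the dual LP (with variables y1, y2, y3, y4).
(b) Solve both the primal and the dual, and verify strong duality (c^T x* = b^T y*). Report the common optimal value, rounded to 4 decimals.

The standard primal-dual pair for 'max c^T x s.t. A x <= b, x >= 0' is:
  Dual:  min b^T y  s.t.  A^T y >= c,  y >= 0.

So the dual LP is:
  minimize  4y1 + 8y2 + 13y3 + 14y4
  subject to:
    y1 + 2y3 + 3y4 >= 6
    y2 + 3y3 + y4 >= 4
    y1, y2, y3, y4 >= 0

Solving the primal: x* = (4, 1.6667).
  primal value c^T x* = 30.6667.
Solving the dual: y* = (3.3333, 0, 1.3333, 0).
  dual value b^T y* = 30.6667.
Strong duality: c^T x* = b^T y*. Confirmed.

30.6667


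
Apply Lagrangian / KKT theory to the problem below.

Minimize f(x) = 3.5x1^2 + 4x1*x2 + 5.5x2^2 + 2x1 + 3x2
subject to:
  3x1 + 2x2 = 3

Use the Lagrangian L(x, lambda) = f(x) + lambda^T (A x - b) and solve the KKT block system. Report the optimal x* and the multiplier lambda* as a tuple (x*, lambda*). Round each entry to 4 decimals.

Form the Lagrangian:
  L(x, lambda) = (1/2) x^T Q x + c^T x + lambda^T (A x - b)
Stationarity (grad_x L = 0): Q x + c + A^T lambda = 0.
Primal feasibility: A x = b.

This gives the KKT block system:
  [ Q   A^T ] [ x     ]   [-c ]
  [ A    0  ] [ lambda ] = [ b ]

Solving the linear system:
  x*      = (1.0759, -0.1139)
  lambda* = (-3.0253)
  f(x*)   = 5.443

x* = (1.0759, -0.1139), lambda* = (-3.0253)


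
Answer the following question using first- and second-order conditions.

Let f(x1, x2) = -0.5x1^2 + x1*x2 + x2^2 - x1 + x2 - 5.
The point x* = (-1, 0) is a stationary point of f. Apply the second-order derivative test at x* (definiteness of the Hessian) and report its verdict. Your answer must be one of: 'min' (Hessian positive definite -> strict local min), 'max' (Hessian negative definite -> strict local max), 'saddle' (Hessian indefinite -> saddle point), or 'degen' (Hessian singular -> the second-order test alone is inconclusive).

Compute the Hessian H = grad^2 f:
  H = [[-1, 1], [1, 2]]
Verify stationarity: grad f(x*) = H x* + g = (0, 0).
Eigenvalues of H: -1.3028, 2.3028.
Eigenvalues have mixed signs, so H is indefinite -> x* is a saddle point.

saddle


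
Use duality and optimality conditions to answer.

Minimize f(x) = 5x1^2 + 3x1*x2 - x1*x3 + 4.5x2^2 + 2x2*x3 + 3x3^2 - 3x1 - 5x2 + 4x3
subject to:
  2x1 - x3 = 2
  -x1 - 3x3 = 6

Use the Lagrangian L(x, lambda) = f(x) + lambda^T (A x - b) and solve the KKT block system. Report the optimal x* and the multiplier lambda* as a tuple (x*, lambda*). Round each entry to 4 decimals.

Form the Lagrangian:
  L(x, lambda) = (1/2) x^T Q x + c^T x + lambda^T (A x - b)
Stationarity (grad_x L = 0): Q x + c + A^T lambda = 0.
Primal feasibility: A x = b.

This gives the KKT block system:
  [ Q   A^T ] [ x     ]   [-c ]
  [ A    0  ] [ lambda ] = [ b ]

Solving the linear system:
  x*      = (0, 1, -2)
  lambda* = (-1.7143, -1.4286)
  f(x*)   = -0.5

x* = (0, 1, -2), lambda* = (-1.7143, -1.4286)


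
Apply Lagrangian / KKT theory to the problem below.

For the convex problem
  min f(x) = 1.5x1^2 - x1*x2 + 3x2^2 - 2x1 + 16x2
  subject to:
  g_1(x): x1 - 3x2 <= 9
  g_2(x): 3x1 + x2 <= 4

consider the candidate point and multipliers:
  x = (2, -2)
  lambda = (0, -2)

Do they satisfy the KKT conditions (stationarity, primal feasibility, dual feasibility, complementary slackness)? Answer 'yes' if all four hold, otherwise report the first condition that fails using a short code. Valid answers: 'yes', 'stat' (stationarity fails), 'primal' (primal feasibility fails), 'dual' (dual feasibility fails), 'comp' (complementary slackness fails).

Gradient of f: grad f(x) = Q x + c = (6, 2)
Constraint values g_i(x) = a_i^T x - b_i:
  g_1((2, -2)) = -1
  g_2((2, -2)) = 0
Stationarity residual: grad f(x) + sum_i lambda_i a_i = (0, 0)
  -> stationarity OK
Primal feasibility (all g_i <= 0): OK
Dual feasibility (all lambda_i >= 0): FAILS
Complementary slackness (lambda_i * g_i(x) = 0 for all i): OK

Verdict: the first failing condition is dual_feasibility -> dual.

dual


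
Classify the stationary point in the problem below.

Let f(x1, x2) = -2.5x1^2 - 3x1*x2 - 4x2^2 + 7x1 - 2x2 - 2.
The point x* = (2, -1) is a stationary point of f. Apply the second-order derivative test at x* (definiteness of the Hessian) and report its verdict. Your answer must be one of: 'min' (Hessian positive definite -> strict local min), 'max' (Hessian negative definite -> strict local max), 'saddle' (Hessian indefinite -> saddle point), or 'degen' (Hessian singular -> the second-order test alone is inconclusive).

Compute the Hessian H = grad^2 f:
  H = [[-5, -3], [-3, -8]]
Verify stationarity: grad f(x*) = H x* + g = (0, 0).
Eigenvalues of H: -9.8541, -3.1459.
Both eigenvalues < 0, so H is negative definite -> x* is a strict local max.

max


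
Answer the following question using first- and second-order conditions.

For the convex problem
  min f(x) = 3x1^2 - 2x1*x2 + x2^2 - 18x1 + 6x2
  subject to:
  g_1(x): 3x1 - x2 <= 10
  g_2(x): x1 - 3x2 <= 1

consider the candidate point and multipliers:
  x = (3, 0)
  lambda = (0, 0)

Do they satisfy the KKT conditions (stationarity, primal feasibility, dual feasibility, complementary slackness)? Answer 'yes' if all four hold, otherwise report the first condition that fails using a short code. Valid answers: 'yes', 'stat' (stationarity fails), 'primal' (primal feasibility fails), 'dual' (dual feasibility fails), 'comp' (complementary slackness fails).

Gradient of f: grad f(x) = Q x + c = (0, 0)
Constraint values g_i(x) = a_i^T x - b_i:
  g_1((3, 0)) = -1
  g_2((3, 0)) = 2
Stationarity residual: grad f(x) + sum_i lambda_i a_i = (0, 0)
  -> stationarity OK
Primal feasibility (all g_i <= 0): FAILS
Dual feasibility (all lambda_i >= 0): OK
Complementary slackness (lambda_i * g_i(x) = 0 for all i): OK

Verdict: the first failing condition is primal_feasibility -> primal.

primal


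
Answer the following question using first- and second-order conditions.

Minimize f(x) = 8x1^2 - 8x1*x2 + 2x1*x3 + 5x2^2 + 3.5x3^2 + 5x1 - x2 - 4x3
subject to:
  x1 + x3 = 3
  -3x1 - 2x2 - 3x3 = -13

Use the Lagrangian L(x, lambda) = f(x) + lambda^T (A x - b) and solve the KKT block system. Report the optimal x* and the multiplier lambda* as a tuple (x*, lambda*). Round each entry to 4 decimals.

Form the Lagrangian:
  L(x, lambda) = (1/2) x^T Q x + c^T x + lambda^T (A x - b)
Stationarity (grad_x L = 0): Q x + c + A^T lambda = 0.
Primal feasibility: A x = b.

This gives the KKT block system:
  [ Q   A^T ] [ x     ]   [-c ]
  [ A    0  ] [ lambda ] = [ b ]

Solving the linear system:
  x*      = (1.1579, 2, 1.8421)
  lambda* = (3.3947, 4.8684)
  f(x*)   = 24.7632

x* = (1.1579, 2, 1.8421), lambda* = (3.3947, 4.8684)


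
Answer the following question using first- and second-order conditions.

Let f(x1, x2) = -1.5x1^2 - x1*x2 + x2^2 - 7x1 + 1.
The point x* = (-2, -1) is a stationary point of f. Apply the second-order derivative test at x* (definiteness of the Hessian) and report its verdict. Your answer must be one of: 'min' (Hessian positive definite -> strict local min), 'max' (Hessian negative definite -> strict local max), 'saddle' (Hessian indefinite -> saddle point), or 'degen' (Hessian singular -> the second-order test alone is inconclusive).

Compute the Hessian H = grad^2 f:
  H = [[-3, -1], [-1, 2]]
Verify stationarity: grad f(x*) = H x* + g = (0, 0).
Eigenvalues of H: -3.1926, 2.1926.
Eigenvalues have mixed signs, so H is indefinite -> x* is a saddle point.

saddle


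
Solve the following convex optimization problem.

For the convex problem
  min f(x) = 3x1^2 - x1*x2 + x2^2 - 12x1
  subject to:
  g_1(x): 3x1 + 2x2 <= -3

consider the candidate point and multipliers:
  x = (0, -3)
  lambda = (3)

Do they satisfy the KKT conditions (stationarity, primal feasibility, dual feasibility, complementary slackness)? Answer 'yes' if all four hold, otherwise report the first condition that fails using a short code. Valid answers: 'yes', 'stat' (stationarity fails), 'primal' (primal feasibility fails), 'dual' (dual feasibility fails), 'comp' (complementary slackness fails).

Gradient of f: grad f(x) = Q x + c = (-9, -6)
Constraint values g_i(x) = a_i^T x - b_i:
  g_1((0, -3)) = -3
Stationarity residual: grad f(x) + sum_i lambda_i a_i = (0, 0)
  -> stationarity OK
Primal feasibility (all g_i <= 0): OK
Dual feasibility (all lambda_i >= 0): OK
Complementary slackness (lambda_i * g_i(x) = 0 for all i): FAILS

Verdict: the first failing condition is complementary_slackness -> comp.

comp


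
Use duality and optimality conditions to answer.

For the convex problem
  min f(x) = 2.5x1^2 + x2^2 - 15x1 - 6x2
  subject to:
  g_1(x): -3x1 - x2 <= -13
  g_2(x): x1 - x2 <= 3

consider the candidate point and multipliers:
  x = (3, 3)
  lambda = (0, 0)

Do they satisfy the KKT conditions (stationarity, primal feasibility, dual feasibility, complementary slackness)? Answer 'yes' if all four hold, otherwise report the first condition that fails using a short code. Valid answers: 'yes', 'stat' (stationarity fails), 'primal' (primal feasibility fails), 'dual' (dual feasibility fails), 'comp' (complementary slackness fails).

Gradient of f: grad f(x) = Q x + c = (0, 0)
Constraint values g_i(x) = a_i^T x - b_i:
  g_1((3, 3)) = 1
  g_2((3, 3)) = -3
Stationarity residual: grad f(x) + sum_i lambda_i a_i = (0, 0)
  -> stationarity OK
Primal feasibility (all g_i <= 0): FAILS
Dual feasibility (all lambda_i >= 0): OK
Complementary slackness (lambda_i * g_i(x) = 0 for all i): OK

Verdict: the first failing condition is primal_feasibility -> primal.

primal


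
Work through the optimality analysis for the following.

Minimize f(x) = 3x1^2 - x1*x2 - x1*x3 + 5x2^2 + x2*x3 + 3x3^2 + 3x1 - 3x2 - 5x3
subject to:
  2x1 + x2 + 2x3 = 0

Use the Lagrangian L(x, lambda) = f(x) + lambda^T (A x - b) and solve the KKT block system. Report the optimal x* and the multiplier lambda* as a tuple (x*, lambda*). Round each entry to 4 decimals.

Form the Lagrangian:
  L(x, lambda) = (1/2) x^T Q x + c^T x + lambda^T (A x - b)
Stationarity (grad_x L = 0): Q x + c + A^T lambda = 0.
Primal feasibility: A x = b.

This gives the KKT block system:
  [ Q   A^T ] [ x     ]   [-c ]
  [ A    0  ] [ lambda ] = [ b ]

Solving the linear system:
  x*      = (-0.5855, 0.1313, 0.5199)
  lambda* = (0.582)
  f(x*)   = -2.3748

x* = (-0.5855, 0.1313, 0.5199), lambda* = (0.582)


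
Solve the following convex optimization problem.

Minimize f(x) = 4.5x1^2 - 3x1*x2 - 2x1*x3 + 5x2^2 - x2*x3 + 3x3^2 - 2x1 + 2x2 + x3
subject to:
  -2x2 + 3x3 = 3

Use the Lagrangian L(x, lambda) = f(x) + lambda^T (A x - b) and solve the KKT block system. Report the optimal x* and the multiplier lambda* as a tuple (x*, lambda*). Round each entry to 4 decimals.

Form the Lagrangian:
  L(x, lambda) = (1/2) x^T Q x + c^T x + lambda^T (A x - b)
Stationarity (grad_x L = 0): Q x + c + A^T lambda = 0.
Primal feasibility: A x = b.

This gives the KKT block system:
  [ Q   A^T ] [ x     ]   [-c ]
  [ A    0  ] [ lambda ] = [ b ]

Solving the linear system:
  x*      = (0.2497, -0.4045, 0.7303)
  lambda* = (-1.7623)
  f(x*)   = 2.3545

x* = (0.2497, -0.4045, 0.7303), lambda* = (-1.7623)
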